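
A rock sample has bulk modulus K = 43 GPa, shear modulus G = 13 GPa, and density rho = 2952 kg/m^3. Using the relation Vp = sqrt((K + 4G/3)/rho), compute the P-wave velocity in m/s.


First compute the effective modulus:
K + 4G/3 = 43e9 + 4*13e9/3 = 60333333333.33 Pa
Then divide by density:
60333333333.33 / 2952 = 20438121.0479 Pa/(kg/m^3)
Take the square root:
Vp = sqrt(20438121.0479) = 4520.85 m/s

4520.85


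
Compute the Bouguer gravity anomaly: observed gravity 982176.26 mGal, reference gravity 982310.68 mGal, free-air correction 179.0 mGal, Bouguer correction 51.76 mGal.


BA = g_obs - g_ref + FAC - BC
= 982176.26 - 982310.68 + 179.0 - 51.76
= -7.18 mGal

-7.18


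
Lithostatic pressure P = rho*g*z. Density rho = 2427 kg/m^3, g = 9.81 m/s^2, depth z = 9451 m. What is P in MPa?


P = rho * g * z / 1e6
= 2427 * 9.81 * 9451 / 1e6
= 225017630.37 / 1e6
= 225.0176 MPa

225.0176


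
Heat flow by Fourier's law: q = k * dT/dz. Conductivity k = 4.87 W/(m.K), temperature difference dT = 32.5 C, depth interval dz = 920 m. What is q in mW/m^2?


q = k * dT / dz * 1000
= 4.87 * 32.5 / 920 * 1000
= 0.172038 * 1000
= 172.038 mW/m^2

172.038


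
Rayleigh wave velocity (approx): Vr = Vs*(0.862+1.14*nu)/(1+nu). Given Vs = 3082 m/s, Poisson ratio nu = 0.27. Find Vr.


Numerator factor = 0.862 + 1.14*0.27 = 1.1698
Denominator = 1 + 0.27 = 1.27
Vr = 3082 * 1.1698 / 1.27 = 2838.84 m/s

2838.84


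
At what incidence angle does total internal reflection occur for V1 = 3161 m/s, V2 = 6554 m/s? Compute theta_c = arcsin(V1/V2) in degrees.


V1/V2 = 3161/6554 = 0.482301
theta_c = arcsin(0.482301) = 28.8358 degrees

28.8358


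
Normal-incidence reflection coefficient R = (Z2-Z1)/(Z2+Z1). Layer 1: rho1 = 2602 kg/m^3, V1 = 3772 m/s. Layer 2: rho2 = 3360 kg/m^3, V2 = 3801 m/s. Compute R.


Z1 = 2602 * 3772 = 9814744
Z2 = 3360 * 3801 = 12771360
R = (12771360 - 9814744) / (12771360 + 9814744) = 2956616 / 22586104 = 0.1309

0.1309


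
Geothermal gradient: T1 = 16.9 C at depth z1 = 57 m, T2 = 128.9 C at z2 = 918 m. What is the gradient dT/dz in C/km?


dT = 128.9 - 16.9 = 112.0 C
dz = 918 - 57 = 861 m
gradient = dT/dz * 1000 = 112.0/861 * 1000 = 130.0813 C/km

130.0813


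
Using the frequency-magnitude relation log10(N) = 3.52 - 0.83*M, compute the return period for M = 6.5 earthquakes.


log10(N) = 3.52 - 0.83*6.5 = -1.875
N = 10^-1.875 = 0.013335
T = 1/N = 1/0.013335 = 74.9894 years

74.9894


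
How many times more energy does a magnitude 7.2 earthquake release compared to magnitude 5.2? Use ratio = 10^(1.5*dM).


M2 - M1 = 7.2 - 5.2 = 2.0
1.5 * 2.0 = 3.0
ratio = 10^3.0 = 1000.0

1000.0


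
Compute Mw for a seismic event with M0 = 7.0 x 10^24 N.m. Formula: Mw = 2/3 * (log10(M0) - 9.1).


log10(M0) = log10(7.0 x 10^24) = 24.8451
Mw = 2/3 * (24.8451 - 9.1)
= 2/3 * 15.7451
= 10.5

10.5


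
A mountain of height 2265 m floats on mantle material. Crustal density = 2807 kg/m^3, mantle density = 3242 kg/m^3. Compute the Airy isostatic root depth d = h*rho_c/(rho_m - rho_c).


rho_m - rho_c = 3242 - 2807 = 435
d = 2265 * 2807 / 435
= 6357855 / 435
= 14615.76 m

14615.76


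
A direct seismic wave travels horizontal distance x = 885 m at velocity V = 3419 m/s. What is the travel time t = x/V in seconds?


t = x / V
= 885 / 3419
= 0.2588 s

0.2588


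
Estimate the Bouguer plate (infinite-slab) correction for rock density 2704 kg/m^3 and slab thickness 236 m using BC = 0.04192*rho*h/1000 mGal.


BC = 0.04192 * rho * h / 1000
= 0.04192 * 2704 * 236 / 1000
= 26.751 mGal

26.751


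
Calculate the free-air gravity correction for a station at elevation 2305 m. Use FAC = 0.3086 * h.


FAC = 0.3086 * h
= 0.3086 * 2305
= 711.323 mGal

711.323


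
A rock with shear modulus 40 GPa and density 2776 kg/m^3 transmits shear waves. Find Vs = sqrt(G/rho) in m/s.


Convert G to Pa: G = 40e9 Pa
Compute G/rho = 40e9 / 2776 = 14409221.902
Vs = sqrt(14409221.902) = 3795.95 m/s

3795.95


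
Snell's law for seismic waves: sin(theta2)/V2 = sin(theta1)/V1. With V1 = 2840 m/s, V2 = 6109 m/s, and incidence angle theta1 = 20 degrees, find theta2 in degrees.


sin(theta1) = sin(20 deg) = 0.34202
sin(theta2) = V2/V1 * sin(theta1) = 6109/2840 * 0.34202 = 0.735705
theta2 = arcsin(0.735705) = 47.3668 degrees

47.3668


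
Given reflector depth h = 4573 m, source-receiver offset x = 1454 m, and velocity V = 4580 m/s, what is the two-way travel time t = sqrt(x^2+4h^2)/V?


x^2 + 4h^2 = 1454^2 + 4*4573^2 = 2114116 + 83649316 = 85763432
sqrt(85763432) = 9260.8548
t = 9260.8548 / 4580 = 2.022 s

2.022


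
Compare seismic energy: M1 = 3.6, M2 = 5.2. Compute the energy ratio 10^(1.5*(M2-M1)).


M2 - M1 = 5.2 - 3.6 = 1.6
1.5 * 1.6 = 2.4
ratio = 10^2.4 = 251.19

251.19


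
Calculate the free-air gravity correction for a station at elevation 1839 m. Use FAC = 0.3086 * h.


FAC = 0.3086 * h
= 0.3086 * 1839
= 567.5154 mGal

567.5154


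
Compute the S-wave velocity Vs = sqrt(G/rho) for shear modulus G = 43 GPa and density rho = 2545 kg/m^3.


Convert G to Pa: G = 43e9 Pa
Compute G/rho = 43e9 / 2545 = 16895874.2633
Vs = sqrt(16895874.2633) = 4110.46 m/s

4110.46


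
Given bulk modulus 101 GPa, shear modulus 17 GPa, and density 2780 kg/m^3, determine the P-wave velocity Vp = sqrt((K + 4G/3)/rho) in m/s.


First compute the effective modulus:
K + 4G/3 = 101e9 + 4*17e9/3 = 123666666666.67 Pa
Then divide by density:
123666666666.67 / 2780 = 44484412.47 Pa/(kg/m^3)
Take the square root:
Vp = sqrt(44484412.47) = 6669.66 m/s

6669.66


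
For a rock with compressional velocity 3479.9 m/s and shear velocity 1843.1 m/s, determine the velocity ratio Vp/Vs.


Vp/Vs = 3479.9 / 1843.1
= 1.8881

1.8881


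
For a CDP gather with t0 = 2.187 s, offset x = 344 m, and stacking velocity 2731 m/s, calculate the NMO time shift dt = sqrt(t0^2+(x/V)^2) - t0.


x/Vnmo = 344/2731 = 0.125961
(x/Vnmo)^2 = 0.015866
t0^2 = 4.782969
sqrt(4.782969 + 0.015866) = 2.190624
dt = 2.190624 - 2.187 = 0.003624

0.003624


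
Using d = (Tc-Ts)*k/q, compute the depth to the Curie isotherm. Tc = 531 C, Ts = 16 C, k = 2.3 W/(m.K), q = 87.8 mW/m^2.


T_Curie - T_surf = 531 - 16 = 515 C
Convert q to W/m^2: 87.8 mW/m^2 = 0.0878 W/m^2
d = 515 * 2.3 / 0.0878 = 13490.89 m

13490.89


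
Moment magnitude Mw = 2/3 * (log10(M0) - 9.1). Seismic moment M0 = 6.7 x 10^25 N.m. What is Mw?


log10(M0) = log10(6.7 x 10^25) = 25.8261
Mw = 2/3 * (25.8261 - 9.1)
= 2/3 * 16.7261
= 11.15

11.15


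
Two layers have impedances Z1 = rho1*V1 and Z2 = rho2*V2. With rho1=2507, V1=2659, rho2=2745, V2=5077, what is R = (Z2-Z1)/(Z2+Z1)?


Z1 = 2507 * 2659 = 6666113
Z2 = 2745 * 5077 = 13936365
R = (13936365 - 6666113) / (13936365 + 6666113) = 7270252 / 20602478 = 0.3529

0.3529


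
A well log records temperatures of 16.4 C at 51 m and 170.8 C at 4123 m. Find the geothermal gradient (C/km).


dT = 170.8 - 16.4 = 154.4 C
dz = 4123 - 51 = 4072 m
gradient = dT/dz * 1000 = 154.4/4072 * 1000 = 37.9175 C/km

37.9175


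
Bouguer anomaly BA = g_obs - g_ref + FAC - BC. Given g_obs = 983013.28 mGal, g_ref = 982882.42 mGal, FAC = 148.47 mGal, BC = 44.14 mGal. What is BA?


BA = g_obs - g_ref + FAC - BC
= 983013.28 - 982882.42 + 148.47 - 44.14
= 235.19 mGal

235.19


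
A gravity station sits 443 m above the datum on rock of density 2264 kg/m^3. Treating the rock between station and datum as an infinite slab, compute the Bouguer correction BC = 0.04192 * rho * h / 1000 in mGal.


BC = 0.04192 * rho * h / 1000
= 0.04192 * 2264 * 443 / 1000
= 42.0437 mGal

42.0437


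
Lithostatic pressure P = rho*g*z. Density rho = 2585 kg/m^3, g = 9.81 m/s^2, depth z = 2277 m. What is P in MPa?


P = rho * g * z / 1e6
= 2585 * 9.81 * 2277 / 1e6
= 57742101.45 / 1e6
= 57.7421 MPa

57.7421


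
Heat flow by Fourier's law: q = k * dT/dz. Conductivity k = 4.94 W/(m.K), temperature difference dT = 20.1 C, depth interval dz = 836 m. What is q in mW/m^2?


q = k * dT / dz * 1000
= 4.94 * 20.1 / 836 * 1000
= 0.118773 * 1000
= 118.7727 mW/m^2

118.7727


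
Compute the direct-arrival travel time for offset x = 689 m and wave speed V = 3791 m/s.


t = x / V
= 689 / 3791
= 0.1817 s

0.1817


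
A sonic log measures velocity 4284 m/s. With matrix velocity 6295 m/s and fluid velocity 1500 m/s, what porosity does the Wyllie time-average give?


1/V - 1/Vm = 1/4284 - 1/6295 = 7.457e-05
1/Vf - 1/Vm = 1/1500 - 1/6295 = 0.00050781
phi = 7.457e-05 / 0.00050781 = 0.1468

0.1468


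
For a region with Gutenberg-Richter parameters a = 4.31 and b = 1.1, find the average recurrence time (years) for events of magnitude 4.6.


log10(N) = 4.31 - 1.1*4.6 = -0.75
N = 10^-0.75 = 0.177828
T = 1/N = 1/0.177828 = 5.6234 years

5.6234


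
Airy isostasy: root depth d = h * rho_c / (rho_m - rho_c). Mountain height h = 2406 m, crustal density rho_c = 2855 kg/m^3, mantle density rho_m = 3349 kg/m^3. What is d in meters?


rho_m - rho_c = 3349 - 2855 = 494
d = 2406 * 2855 / 494
= 6869130 / 494
= 13905.12 m

13905.12


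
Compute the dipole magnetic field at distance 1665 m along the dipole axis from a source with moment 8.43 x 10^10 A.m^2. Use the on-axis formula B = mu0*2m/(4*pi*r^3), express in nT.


m = 8.43 x 10^10 = 84300000000 A.m^2
2m = 168600000000 A.m^2
r^3 = 1665^3 = 4615754625
B = (4pi*10^-7) * 168600000000 / (4*pi * 4615754625) * 1e9
= 211869.008558 / 58003283282.69 * 1e9
= 3652.7072 nT

3652.7072


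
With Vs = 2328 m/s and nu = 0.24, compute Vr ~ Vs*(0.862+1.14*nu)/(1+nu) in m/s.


Numerator factor = 0.862 + 1.14*0.24 = 1.1356
Denominator = 1 + 0.24 = 1.24
Vr = 2328 * 1.1356 / 1.24 = 2132.0 m/s

2132.0


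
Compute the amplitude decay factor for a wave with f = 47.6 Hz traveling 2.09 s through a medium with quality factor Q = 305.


pi*f*t/Q = pi*47.6*2.09/305 = 1.024715
A/A0 = exp(-1.024715) = 0.358899

0.358899


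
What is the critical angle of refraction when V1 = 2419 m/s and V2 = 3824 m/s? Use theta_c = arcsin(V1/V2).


V1/V2 = 2419/3824 = 0.632584
theta_c = arcsin(0.632584) = 39.241 degrees

39.241


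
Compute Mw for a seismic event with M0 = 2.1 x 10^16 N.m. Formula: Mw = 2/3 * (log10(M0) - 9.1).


log10(M0) = log10(2.1 x 10^16) = 16.3222
Mw = 2/3 * (16.3222 - 9.1)
= 2/3 * 7.2222
= 4.81

4.81


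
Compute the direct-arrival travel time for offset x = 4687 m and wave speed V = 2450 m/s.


t = x / V
= 4687 / 2450
= 1.9131 s

1.9131


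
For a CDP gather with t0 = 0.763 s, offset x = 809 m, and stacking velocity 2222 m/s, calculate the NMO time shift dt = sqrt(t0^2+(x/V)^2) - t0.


x/Vnmo = 809/2222 = 0.364086
(x/Vnmo)^2 = 0.132559
t0^2 = 0.582169
sqrt(0.582169 + 0.132559) = 0.845416
dt = 0.845416 - 0.763 = 0.082416

0.082416


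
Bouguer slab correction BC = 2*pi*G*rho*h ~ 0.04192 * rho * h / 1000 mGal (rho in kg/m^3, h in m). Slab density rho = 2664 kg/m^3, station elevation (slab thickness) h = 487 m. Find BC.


BC = 0.04192 * rho * h / 1000
= 0.04192 * 2664 * 487 / 1000
= 54.3857 mGal

54.3857


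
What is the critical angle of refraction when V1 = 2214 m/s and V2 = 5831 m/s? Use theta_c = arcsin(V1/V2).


V1/V2 = 2214/5831 = 0.379695
theta_c = arcsin(0.379695) = 22.3148 degrees

22.3148


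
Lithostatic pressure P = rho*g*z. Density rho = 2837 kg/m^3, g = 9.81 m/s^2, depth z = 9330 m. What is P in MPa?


P = rho * g * z / 1e6
= 2837 * 9.81 * 9330 / 1e6
= 259662950.1 / 1e6
= 259.663 MPa

259.663


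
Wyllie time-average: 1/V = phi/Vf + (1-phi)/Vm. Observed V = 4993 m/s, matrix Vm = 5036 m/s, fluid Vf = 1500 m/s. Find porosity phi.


1/V - 1/Vm = 1/4993 - 1/5036 = 1.71e-06
1/Vf - 1/Vm = 1/1500 - 1/5036 = 0.0004681
phi = 1.71e-06 / 0.0004681 = 0.0037

0.0037


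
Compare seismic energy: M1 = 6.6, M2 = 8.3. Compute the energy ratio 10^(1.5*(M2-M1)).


M2 - M1 = 8.3 - 6.6 = 1.7
1.5 * 1.7 = 2.55
ratio = 10^2.55 = 354.81

354.81


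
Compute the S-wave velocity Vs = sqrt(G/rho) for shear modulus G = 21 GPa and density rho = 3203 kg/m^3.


Convert G to Pa: G = 21e9 Pa
Compute G/rho = 21e9 / 3203 = 6556353.4187
Vs = sqrt(6556353.4187) = 2560.54 m/s

2560.54


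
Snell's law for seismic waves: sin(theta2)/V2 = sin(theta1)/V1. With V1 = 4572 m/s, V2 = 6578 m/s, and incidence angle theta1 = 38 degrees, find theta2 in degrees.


sin(theta1) = sin(38 deg) = 0.615661
sin(theta2) = V2/V1 * sin(theta1) = 6578/4572 * 0.615661 = 0.885788
theta2 = arcsin(0.885788) = 62.3486 degrees

62.3486


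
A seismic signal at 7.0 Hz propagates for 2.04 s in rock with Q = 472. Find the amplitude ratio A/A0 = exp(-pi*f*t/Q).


pi*f*t/Q = pi*7.0*2.04/472 = 0.095046
A/A0 = exp(-0.095046) = 0.909331

0.909331


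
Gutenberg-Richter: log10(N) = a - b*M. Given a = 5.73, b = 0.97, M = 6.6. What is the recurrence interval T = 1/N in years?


log10(N) = 5.73 - 0.97*6.6 = -0.672
N = 10^-0.672 = 0.212814
T = 1/N = 1/0.212814 = 4.6989 years

4.6989


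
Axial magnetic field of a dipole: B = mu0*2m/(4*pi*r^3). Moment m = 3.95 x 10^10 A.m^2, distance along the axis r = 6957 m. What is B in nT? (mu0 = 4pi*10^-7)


m = 3.95 x 10^10 = 39500000000 A.m^2
2m = 79000000000 A.m^2
r^3 = 6957^3 = 336717749493
B = (4pi*10^-7) * 79000000000 / (4*pi * 336717749493) * 1e9
= 99274.327853 / 4231320032561.99 * 1e9
= 23.4618 nT

23.4618


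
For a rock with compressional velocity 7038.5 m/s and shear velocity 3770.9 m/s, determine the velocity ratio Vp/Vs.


Vp/Vs = 7038.5 / 3770.9
= 1.8665

1.8665


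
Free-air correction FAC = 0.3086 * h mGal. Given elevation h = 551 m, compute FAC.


FAC = 0.3086 * h
= 0.3086 * 551
= 170.0386 mGal

170.0386


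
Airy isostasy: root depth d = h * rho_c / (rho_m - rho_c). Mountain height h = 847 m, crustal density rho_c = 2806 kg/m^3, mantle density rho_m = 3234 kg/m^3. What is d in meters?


rho_m - rho_c = 3234 - 2806 = 428
d = 847 * 2806 / 428
= 2376682 / 428
= 5553.0 m

5553.0


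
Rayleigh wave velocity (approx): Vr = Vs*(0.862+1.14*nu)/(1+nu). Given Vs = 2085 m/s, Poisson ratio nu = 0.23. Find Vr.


Numerator factor = 0.862 + 1.14*0.23 = 1.1242
Denominator = 1 + 0.23 = 1.23
Vr = 2085 * 1.1242 / 1.23 = 1905.66 m/s

1905.66


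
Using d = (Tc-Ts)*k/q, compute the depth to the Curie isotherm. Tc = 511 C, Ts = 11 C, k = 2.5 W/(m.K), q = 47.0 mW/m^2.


T_Curie - T_surf = 511 - 11 = 500 C
Convert q to W/m^2: 47.0 mW/m^2 = 0.047 W/m^2
d = 500 * 2.5 / 0.047 = 26595.74 m

26595.74


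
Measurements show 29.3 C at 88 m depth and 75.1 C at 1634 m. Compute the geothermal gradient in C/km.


dT = 75.1 - 29.3 = 45.8 C
dz = 1634 - 88 = 1546 m
gradient = dT/dz * 1000 = 45.8/1546 * 1000 = 29.6248 C/km

29.6248


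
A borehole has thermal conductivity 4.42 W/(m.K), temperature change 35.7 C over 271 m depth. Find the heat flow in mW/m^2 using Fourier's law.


q = k * dT / dz * 1000
= 4.42 * 35.7 / 271 * 1000
= 0.582266 * 1000
= 582.2657 mW/m^2

582.2657


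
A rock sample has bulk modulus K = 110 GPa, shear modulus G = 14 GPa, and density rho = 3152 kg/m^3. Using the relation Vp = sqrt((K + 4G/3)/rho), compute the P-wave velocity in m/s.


First compute the effective modulus:
K + 4G/3 = 110e9 + 4*14e9/3 = 128666666666.67 Pa
Then divide by density:
128666666666.67 / 3152 = 40820642.978 Pa/(kg/m^3)
Take the square root:
Vp = sqrt(40820642.978) = 6389.1 m/s

6389.1


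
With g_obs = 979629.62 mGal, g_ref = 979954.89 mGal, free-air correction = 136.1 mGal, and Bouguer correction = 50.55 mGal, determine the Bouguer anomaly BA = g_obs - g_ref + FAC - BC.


BA = g_obs - g_ref + FAC - BC
= 979629.62 - 979954.89 + 136.1 - 50.55
= -239.72 mGal

-239.72


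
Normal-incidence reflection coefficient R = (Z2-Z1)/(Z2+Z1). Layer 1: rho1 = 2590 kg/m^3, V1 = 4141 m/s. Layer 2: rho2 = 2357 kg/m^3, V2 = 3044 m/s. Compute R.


Z1 = 2590 * 4141 = 10725190
Z2 = 2357 * 3044 = 7174708
R = (7174708 - 10725190) / (7174708 + 10725190) = -3550482 / 17899898 = -0.1984

-0.1984


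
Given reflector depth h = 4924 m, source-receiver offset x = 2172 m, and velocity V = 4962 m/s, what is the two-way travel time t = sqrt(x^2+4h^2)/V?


x^2 + 4h^2 = 2172^2 + 4*4924^2 = 4717584 + 96983104 = 101700688
sqrt(101700688) = 10084.6759
t = 10084.6759 / 4962 = 2.0324 s

2.0324


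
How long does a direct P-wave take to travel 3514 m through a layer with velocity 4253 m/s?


t = x / V
= 3514 / 4253
= 0.8262 s

0.8262


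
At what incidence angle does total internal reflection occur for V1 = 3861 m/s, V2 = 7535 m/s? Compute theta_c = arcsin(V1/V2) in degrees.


V1/V2 = 3861/7535 = 0.512409
theta_c = arcsin(0.512409) = 30.8244 degrees

30.8244


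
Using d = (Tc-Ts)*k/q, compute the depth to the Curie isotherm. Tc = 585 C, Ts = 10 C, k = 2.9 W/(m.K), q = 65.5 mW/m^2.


T_Curie - T_surf = 585 - 10 = 575 C
Convert q to W/m^2: 65.5 mW/m^2 = 0.0655 W/m^2
d = 575 * 2.9 / 0.0655 = 25458.02 m

25458.02


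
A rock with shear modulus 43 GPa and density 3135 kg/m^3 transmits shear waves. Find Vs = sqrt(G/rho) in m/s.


Convert G to Pa: G = 43e9 Pa
Compute G/rho = 43e9 / 3135 = 13716108.453
Vs = sqrt(13716108.453) = 3703.53 m/s

3703.53


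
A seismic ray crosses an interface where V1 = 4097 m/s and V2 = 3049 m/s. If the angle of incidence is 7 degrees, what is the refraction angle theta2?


sin(theta1) = sin(7 deg) = 0.121869
sin(theta2) = V2/V1 * sin(theta1) = 3049/4097 * 0.121869 = 0.090696
theta2 = arcsin(0.090696) = 5.2036 degrees

5.2036


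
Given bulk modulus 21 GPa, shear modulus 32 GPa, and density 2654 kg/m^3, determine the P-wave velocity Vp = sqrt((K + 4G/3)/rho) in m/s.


First compute the effective modulus:
K + 4G/3 = 21e9 + 4*32e9/3 = 63666666666.67 Pa
Then divide by density:
63666666666.67 / 2654 = 23988947.5006 Pa/(kg/m^3)
Take the square root:
Vp = sqrt(23988947.5006) = 4897.85 m/s

4897.85


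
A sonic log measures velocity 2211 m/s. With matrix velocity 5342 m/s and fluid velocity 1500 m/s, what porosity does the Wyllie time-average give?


1/V - 1/Vm = 1/2211 - 1/5342 = 0.00026509
1/Vf - 1/Vm = 1/1500 - 1/5342 = 0.00047947
phi = 0.00026509 / 0.00047947 = 0.5529

0.5529


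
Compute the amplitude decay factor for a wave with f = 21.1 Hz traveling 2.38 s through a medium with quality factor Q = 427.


pi*f*t/Q = pi*21.1*2.38/427 = 0.369472
A/A0 = exp(-0.369472) = 0.691099

0.691099


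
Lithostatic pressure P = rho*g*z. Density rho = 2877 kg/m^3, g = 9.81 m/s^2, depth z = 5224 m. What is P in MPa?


P = rho * g * z / 1e6
= 2877 * 9.81 * 5224 / 1e6
= 147438884.88 / 1e6
= 147.4389 MPa

147.4389


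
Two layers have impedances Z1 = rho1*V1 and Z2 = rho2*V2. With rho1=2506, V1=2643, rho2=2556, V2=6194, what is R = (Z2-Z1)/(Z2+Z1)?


Z1 = 2506 * 2643 = 6623358
Z2 = 2556 * 6194 = 15831864
R = (15831864 - 6623358) / (15831864 + 6623358) = 9208506 / 22455222 = 0.4101

0.4101


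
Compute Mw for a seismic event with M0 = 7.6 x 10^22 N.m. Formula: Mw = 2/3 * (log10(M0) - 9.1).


log10(M0) = log10(7.6 x 10^22) = 22.8808
Mw = 2/3 * (22.8808 - 9.1)
= 2/3 * 13.7808
= 9.19

9.19


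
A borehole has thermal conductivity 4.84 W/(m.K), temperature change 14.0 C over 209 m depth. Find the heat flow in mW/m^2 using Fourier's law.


q = k * dT / dz * 1000
= 4.84 * 14.0 / 209 * 1000
= 0.324211 * 1000
= 324.2105 mW/m^2

324.2105


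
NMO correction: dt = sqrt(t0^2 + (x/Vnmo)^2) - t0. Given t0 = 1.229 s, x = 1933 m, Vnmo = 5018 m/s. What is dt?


x/Vnmo = 1933/5018 = 0.385213
(x/Vnmo)^2 = 0.148389
t0^2 = 1.510441
sqrt(1.510441 + 0.148389) = 1.287956
dt = 1.287956 - 1.229 = 0.058956

0.058956


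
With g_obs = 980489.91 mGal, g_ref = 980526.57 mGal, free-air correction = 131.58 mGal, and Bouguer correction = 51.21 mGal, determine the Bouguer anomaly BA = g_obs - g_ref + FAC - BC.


BA = g_obs - g_ref + FAC - BC
= 980489.91 - 980526.57 + 131.58 - 51.21
= 43.71 mGal

43.71


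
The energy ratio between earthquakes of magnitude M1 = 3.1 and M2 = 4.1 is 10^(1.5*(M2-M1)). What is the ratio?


M2 - M1 = 4.1 - 3.1 = 1.0
1.5 * 1.0 = 1.5
ratio = 10^1.5 = 31.62

31.62


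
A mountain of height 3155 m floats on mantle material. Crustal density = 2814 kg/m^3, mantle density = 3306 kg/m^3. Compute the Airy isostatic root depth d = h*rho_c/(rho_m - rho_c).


rho_m - rho_c = 3306 - 2814 = 492
d = 3155 * 2814 / 492
= 8878170 / 492
= 18045.06 m

18045.06


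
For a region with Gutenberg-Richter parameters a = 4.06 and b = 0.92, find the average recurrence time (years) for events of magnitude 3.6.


log10(N) = 4.06 - 0.92*3.6 = 0.748
N = 10^0.748 = 5.597576
T = 1/N = 1/5.597576 = 0.1786 years

0.1786


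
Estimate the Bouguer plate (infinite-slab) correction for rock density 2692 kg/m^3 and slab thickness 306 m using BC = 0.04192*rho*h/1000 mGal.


BC = 0.04192 * rho * h / 1000
= 0.04192 * 2692 * 306 / 1000
= 34.5317 mGal

34.5317


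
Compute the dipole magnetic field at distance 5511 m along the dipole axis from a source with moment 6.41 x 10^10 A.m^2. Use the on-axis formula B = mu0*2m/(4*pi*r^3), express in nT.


m = 6.41 x 10^10 = 64100000000 A.m^2
2m = 128200000000 A.m^2
r^3 = 5511^3 = 167375247831
B = (4pi*10^-7) * 128200000000 / (4*pi * 167375247831) * 1e9
= 161100.871276 / 2103299395914.56 * 1e9
= 76.5944 nT

76.5944


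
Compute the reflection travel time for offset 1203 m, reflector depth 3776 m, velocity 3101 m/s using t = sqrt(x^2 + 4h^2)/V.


x^2 + 4h^2 = 1203^2 + 4*3776^2 = 1447209 + 57032704 = 58479913
sqrt(58479913) = 7647.216
t = 7647.216 / 3101 = 2.466 s

2.466


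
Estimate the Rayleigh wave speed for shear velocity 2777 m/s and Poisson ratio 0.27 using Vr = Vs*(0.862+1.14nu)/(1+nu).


Numerator factor = 0.862 + 1.14*0.27 = 1.1698
Denominator = 1 + 0.27 = 1.27
Vr = 2777 * 1.1698 / 1.27 = 2557.9 m/s

2557.9


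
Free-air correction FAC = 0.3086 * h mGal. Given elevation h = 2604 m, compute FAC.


FAC = 0.3086 * h
= 0.3086 * 2604
= 803.5944 mGal

803.5944


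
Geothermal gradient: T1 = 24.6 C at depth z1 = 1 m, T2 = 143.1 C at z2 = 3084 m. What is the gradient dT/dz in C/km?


dT = 143.1 - 24.6 = 118.5 C
dz = 3084 - 1 = 3083 m
gradient = dT/dz * 1000 = 118.5/3083 * 1000 = 38.4366 C/km

38.4366


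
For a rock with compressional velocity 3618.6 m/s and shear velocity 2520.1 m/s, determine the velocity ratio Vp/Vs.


Vp/Vs = 3618.6 / 2520.1
= 1.4359

1.4359


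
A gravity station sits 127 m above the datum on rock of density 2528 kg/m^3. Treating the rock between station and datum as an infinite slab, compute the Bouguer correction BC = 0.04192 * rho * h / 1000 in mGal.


BC = 0.04192 * rho * h / 1000
= 0.04192 * 2528 * 127 / 1000
= 13.4587 mGal

13.4587


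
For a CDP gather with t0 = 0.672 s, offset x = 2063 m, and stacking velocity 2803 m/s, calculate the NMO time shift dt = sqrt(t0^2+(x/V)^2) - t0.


x/Vnmo = 2063/2803 = 0.735997
(x/Vnmo)^2 = 0.541692
t0^2 = 0.451584
sqrt(0.451584 + 0.541692) = 0.996632
dt = 0.996632 - 0.672 = 0.324632

0.324632


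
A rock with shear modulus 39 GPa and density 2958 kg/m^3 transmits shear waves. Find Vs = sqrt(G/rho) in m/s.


Convert G to Pa: G = 39e9 Pa
Compute G/rho = 39e9 / 2958 = 13184584.1785
Vs = sqrt(13184584.1785) = 3631.06 m/s

3631.06


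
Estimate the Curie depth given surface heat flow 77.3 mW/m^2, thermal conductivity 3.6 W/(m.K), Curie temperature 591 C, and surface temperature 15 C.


T_Curie - T_surf = 591 - 15 = 576 C
Convert q to W/m^2: 77.3 mW/m^2 = 0.0773 W/m^2
d = 576 * 3.6 / 0.0773 = 26825.36 m

26825.36


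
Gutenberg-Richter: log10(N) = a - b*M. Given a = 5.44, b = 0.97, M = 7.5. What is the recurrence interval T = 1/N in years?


log10(N) = 5.44 - 0.97*7.5 = -1.835
N = 10^-1.835 = 0.014622
T = 1/N = 1/0.014622 = 68.3912 years

68.3912


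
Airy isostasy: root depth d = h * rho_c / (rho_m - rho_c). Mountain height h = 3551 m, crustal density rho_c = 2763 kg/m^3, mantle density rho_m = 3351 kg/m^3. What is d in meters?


rho_m - rho_c = 3351 - 2763 = 588
d = 3551 * 2763 / 588
= 9811413 / 588
= 16686.08 m

16686.08


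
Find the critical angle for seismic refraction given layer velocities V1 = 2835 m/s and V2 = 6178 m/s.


V1/V2 = 2835/6178 = 0.458886
theta_c = arcsin(0.458886) = 27.3153 degrees

27.3153


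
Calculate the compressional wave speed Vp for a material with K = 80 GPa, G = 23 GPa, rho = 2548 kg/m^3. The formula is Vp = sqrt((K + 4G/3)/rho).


First compute the effective modulus:
K + 4G/3 = 80e9 + 4*23e9/3 = 110666666666.67 Pa
Then divide by density:
110666666666.67 / 2548 = 43432757.7185 Pa/(kg/m^3)
Take the square root:
Vp = sqrt(43432757.7185) = 6590.35 m/s

6590.35


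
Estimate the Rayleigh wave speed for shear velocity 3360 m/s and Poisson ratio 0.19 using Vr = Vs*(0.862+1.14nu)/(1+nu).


Numerator factor = 0.862 + 1.14*0.19 = 1.0786
Denominator = 1 + 0.19 = 1.19
Vr = 3360 * 1.0786 / 1.19 = 3045.46 m/s

3045.46


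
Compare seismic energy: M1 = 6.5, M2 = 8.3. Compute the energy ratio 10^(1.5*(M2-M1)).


M2 - M1 = 8.3 - 6.5 = 1.8
1.5 * 1.8 = 2.7
ratio = 10^2.7 = 501.19

501.19


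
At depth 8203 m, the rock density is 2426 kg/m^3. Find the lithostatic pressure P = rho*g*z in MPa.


P = rho * g * z / 1e6
= 2426 * 9.81 * 8203 / 1e6
= 195223689.18 / 1e6
= 195.2237 MPa

195.2237


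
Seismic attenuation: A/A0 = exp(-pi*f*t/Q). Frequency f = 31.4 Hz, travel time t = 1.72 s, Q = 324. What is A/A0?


pi*f*t/Q = pi*31.4*1.72/324 = 0.523676
A/A0 = exp(-0.523676) = 0.592339

0.592339


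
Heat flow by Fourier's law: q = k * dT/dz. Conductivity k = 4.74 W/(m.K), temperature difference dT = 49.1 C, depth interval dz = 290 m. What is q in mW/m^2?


q = k * dT / dz * 1000
= 4.74 * 49.1 / 290 * 1000
= 0.802531 * 1000
= 802.531 mW/m^2

802.531


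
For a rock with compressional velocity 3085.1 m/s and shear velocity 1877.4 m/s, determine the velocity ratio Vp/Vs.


Vp/Vs = 3085.1 / 1877.4
= 1.6433

1.6433


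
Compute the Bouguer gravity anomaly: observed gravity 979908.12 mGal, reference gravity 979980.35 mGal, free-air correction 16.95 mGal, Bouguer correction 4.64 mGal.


BA = g_obs - g_ref + FAC - BC
= 979908.12 - 979980.35 + 16.95 - 4.64
= -59.92 mGal

-59.92


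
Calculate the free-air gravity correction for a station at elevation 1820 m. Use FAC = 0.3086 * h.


FAC = 0.3086 * h
= 0.3086 * 1820
= 561.652 mGal

561.652


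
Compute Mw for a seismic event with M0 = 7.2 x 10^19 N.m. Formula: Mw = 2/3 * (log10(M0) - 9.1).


log10(M0) = log10(7.2 x 10^19) = 19.8573
Mw = 2/3 * (19.8573 - 9.1)
= 2/3 * 10.7573
= 7.17

7.17


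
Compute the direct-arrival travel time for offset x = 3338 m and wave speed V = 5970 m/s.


t = x / V
= 3338 / 5970
= 0.5591 s

0.5591


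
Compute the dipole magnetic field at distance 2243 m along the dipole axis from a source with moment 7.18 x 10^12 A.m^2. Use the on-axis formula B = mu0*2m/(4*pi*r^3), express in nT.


m = 7.18 x 10^12 = 7180000000000 A.m^2
2m = 14360000000000 A.m^2
r^3 = 2243^3 = 11284642907
B = (4pi*10^-7) * 14360000000000 / (4*pi * 11284642907) * 1e9
= 18045308.20222 / 141807005020.06 * 1e9
= 127252.5867 nT

127252.5867


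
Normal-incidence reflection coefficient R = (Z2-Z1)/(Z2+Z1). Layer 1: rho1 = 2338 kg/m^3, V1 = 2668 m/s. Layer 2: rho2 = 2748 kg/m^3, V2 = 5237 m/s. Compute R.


Z1 = 2338 * 2668 = 6237784
Z2 = 2748 * 5237 = 14391276
R = (14391276 - 6237784) / (14391276 + 6237784) = 8153492 / 20629060 = 0.3952

0.3952


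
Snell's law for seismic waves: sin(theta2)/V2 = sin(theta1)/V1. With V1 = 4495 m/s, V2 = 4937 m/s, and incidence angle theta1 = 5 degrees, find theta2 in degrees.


sin(theta1) = sin(5 deg) = 0.087156
sin(theta2) = V2/V1 * sin(theta1) = 4937/4495 * 0.087156 = 0.095726
theta2 = arcsin(0.095726) = 5.4931 degrees

5.4931


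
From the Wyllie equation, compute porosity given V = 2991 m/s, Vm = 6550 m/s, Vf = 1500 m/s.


1/V - 1/Vm = 1/2991 - 1/6550 = 0.00018166
1/Vf - 1/Vm = 1/1500 - 1/6550 = 0.00051399
phi = 0.00018166 / 0.00051399 = 0.3534

0.3534


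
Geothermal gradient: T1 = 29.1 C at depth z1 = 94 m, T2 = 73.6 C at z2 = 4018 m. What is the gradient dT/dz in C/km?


dT = 73.6 - 29.1 = 44.5 C
dz = 4018 - 94 = 3924 m
gradient = dT/dz * 1000 = 44.5/3924 * 1000 = 11.3405 C/km

11.3405


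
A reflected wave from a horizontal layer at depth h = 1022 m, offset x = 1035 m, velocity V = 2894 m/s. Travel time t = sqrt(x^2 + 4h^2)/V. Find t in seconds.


x^2 + 4h^2 = 1035^2 + 4*1022^2 = 1071225 + 4177936 = 5249161
sqrt(5249161) = 2291.1048
t = 2291.1048 / 2894 = 0.7917 s

0.7917


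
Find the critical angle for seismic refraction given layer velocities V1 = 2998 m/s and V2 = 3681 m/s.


V1/V2 = 2998/3681 = 0.814453
theta_c = arcsin(0.814453) = 54.5333 degrees

54.5333


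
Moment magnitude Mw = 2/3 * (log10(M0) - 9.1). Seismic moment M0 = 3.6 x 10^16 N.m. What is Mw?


log10(M0) = log10(3.6 x 10^16) = 16.5563
Mw = 2/3 * (16.5563 - 9.1)
= 2/3 * 7.4563
= 4.97

4.97


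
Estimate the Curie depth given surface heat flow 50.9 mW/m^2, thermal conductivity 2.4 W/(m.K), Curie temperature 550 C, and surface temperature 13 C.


T_Curie - T_surf = 550 - 13 = 537 C
Convert q to W/m^2: 50.9 mW/m^2 = 0.0509 W/m^2
d = 537 * 2.4 / 0.0509 = 25320.24 m

25320.24


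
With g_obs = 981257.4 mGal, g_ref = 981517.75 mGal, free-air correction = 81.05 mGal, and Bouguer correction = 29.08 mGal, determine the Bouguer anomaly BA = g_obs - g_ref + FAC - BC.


BA = g_obs - g_ref + FAC - BC
= 981257.4 - 981517.75 + 81.05 - 29.08
= -208.38 mGal

-208.38


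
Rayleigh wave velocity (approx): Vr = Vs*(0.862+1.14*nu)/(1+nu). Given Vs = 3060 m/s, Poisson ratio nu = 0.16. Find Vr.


Numerator factor = 0.862 + 1.14*0.16 = 1.0444
Denominator = 1 + 0.16 = 1.16
Vr = 3060 * 1.0444 / 1.16 = 2755.06 m/s

2755.06


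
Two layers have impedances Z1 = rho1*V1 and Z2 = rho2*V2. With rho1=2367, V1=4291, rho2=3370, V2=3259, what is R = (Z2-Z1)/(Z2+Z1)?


Z1 = 2367 * 4291 = 10156797
Z2 = 3370 * 3259 = 10982830
R = (10982830 - 10156797) / (10982830 + 10156797) = 826033 / 21139627 = 0.0391

0.0391


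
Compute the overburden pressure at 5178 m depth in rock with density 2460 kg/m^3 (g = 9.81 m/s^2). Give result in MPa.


P = rho * g * z / 1e6
= 2460 * 9.81 * 5178 / 1e6
= 124958602.8 / 1e6
= 124.9586 MPa

124.9586


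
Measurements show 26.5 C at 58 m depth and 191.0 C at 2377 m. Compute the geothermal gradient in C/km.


dT = 191.0 - 26.5 = 164.5 C
dz = 2377 - 58 = 2319 m
gradient = dT/dz * 1000 = 164.5/2319 * 1000 = 70.9357 C/km

70.9357


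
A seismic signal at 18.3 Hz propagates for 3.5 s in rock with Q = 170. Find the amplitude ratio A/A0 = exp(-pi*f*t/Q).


pi*f*t/Q = pi*18.3*3.5/170 = 1.183641
A/A0 = exp(-1.183641) = 0.306162

0.306162


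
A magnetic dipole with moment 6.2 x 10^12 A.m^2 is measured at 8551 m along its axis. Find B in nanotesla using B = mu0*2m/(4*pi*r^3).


m = 6.2 x 10^12 = 6200000000000 A.m^2
2m = 12400000000000 A.m^2
r^3 = 8551^3 = 625245708151
B = (4pi*10^-7) * 12400000000000 / (4*pi * 625245708151) * 1e9
= 15582299.561805 / 7857069293662.92 * 1e9
= 1983.2203 nT

1983.2203


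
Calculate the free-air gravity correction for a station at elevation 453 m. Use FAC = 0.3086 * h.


FAC = 0.3086 * h
= 0.3086 * 453
= 139.7958 mGal

139.7958


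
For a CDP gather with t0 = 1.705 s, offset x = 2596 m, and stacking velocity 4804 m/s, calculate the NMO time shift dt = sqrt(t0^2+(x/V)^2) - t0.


x/Vnmo = 2596/4804 = 0.540383
(x/Vnmo)^2 = 0.292014
t0^2 = 2.907025
sqrt(2.907025 + 0.292014) = 1.788586
dt = 1.788586 - 1.705 = 0.083586

0.083586


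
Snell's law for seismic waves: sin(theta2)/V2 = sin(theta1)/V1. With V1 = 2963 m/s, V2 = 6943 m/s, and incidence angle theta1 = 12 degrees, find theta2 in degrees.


sin(theta1) = sin(12 deg) = 0.207912
sin(theta2) = V2/V1 * sin(theta1) = 6943/2963 * 0.207912 = 0.487186
theta2 = arcsin(0.487186) = 29.1558 degrees

29.1558


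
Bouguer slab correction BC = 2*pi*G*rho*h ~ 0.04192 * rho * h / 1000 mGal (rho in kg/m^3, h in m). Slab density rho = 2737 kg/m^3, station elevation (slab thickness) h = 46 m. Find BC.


BC = 0.04192 * rho * h / 1000
= 0.04192 * 2737 * 46 / 1000
= 5.2778 mGal

5.2778


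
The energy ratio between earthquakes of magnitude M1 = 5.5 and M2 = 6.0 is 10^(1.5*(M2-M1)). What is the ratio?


M2 - M1 = 6.0 - 5.5 = 0.5
1.5 * 0.5 = 0.75
ratio = 10^0.75 = 5.62

5.62


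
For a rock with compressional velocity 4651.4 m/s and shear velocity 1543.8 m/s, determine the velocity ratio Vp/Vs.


Vp/Vs = 4651.4 / 1543.8
= 3.013

3.013


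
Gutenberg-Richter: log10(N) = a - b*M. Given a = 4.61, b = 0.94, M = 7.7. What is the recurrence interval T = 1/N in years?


log10(N) = 4.61 - 0.94*7.7 = -2.628
N = 10^-2.628 = 0.002355
T = 1/N = 1/0.002355 = 424.6196 years

424.6196


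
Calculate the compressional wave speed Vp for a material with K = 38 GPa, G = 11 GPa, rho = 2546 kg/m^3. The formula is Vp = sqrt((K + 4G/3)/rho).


First compute the effective modulus:
K + 4G/3 = 38e9 + 4*11e9/3 = 52666666666.67 Pa
Then divide by density:
52666666666.67 / 2546 = 20686043.4669 Pa/(kg/m^3)
Take the square root:
Vp = sqrt(20686043.4669) = 4548.19 m/s

4548.19


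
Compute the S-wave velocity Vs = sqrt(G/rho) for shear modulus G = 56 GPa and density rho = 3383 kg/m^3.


Convert G to Pa: G = 56e9 Pa
Compute G/rho = 56e9 / 3383 = 16553355.0103
Vs = sqrt(16553355.0103) = 4068.58 m/s

4068.58


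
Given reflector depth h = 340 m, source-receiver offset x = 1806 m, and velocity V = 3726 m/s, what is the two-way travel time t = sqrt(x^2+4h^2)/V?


x^2 + 4h^2 = 1806^2 + 4*340^2 = 3261636 + 462400 = 3724036
sqrt(3724036) = 1929.7762
t = 1929.7762 / 3726 = 0.5179 s

0.5179


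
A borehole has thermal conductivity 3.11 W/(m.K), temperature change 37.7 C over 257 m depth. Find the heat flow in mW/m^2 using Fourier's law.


q = k * dT / dz * 1000
= 3.11 * 37.7 / 257 * 1000
= 0.456214 * 1000
= 456.214 mW/m^2

456.214


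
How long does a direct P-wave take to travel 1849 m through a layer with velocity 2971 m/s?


t = x / V
= 1849 / 2971
= 0.6223 s

0.6223


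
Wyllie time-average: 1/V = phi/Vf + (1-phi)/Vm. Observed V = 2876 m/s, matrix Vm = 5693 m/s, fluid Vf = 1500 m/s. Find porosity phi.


1/V - 1/Vm = 1/2876 - 1/5693 = 0.00017205
1/Vf - 1/Vm = 1/1500 - 1/5693 = 0.00049101
phi = 0.00017205 / 0.00049101 = 0.3504

0.3504


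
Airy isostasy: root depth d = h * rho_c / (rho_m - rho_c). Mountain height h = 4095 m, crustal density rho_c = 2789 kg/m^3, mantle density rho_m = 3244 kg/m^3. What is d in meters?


rho_m - rho_c = 3244 - 2789 = 455
d = 4095 * 2789 / 455
= 11420955 / 455
= 25101.0 m

25101.0


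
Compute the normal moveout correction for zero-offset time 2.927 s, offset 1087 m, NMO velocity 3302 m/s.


x/Vnmo = 1087/3302 = 0.329194
(x/Vnmo)^2 = 0.108369
t0^2 = 8.567329
sqrt(8.567329 + 0.108369) = 2.945454
dt = 2.945454 - 2.927 = 0.018454

0.018454


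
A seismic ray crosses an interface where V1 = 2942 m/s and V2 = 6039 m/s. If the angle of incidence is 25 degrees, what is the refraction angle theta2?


sin(theta1) = sin(25 deg) = 0.422618
sin(theta2) = V2/V1 * sin(theta1) = 6039/2942 * 0.422618 = 0.867502
theta2 = arcsin(0.867502) = 60.1697 degrees

60.1697


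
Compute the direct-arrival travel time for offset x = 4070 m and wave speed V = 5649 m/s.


t = x / V
= 4070 / 5649
= 0.7205 s

0.7205


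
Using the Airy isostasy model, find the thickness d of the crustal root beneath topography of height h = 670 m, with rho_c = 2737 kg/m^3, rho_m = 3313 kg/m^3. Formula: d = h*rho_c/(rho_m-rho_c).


rho_m - rho_c = 3313 - 2737 = 576
d = 670 * 2737 / 576
= 1833790 / 576
= 3183.66 m

3183.66


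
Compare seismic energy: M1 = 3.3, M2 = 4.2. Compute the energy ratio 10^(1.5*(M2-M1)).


M2 - M1 = 4.2 - 3.3 = 0.9
1.5 * 0.9 = 1.35
ratio = 10^1.35 = 22.39

22.39


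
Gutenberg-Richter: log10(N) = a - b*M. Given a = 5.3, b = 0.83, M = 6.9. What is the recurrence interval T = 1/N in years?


log10(N) = 5.3 - 0.83*6.9 = -0.427
N = 10^-0.427 = 0.374111
T = 1/N = 1/0.374111 = 2.673 years

2.673


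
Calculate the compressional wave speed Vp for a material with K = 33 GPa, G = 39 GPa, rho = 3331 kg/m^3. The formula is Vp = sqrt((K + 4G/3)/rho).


First compute the effective modulus:
K + 4G/3 = 33e9 + 4*39e9/3 = 85000000000.0 Pa
Then divide by density:
85000000000.0 / 3331 = 25517862.5038 Pa/(kg/m^3)
Take the square root:
Vp = sqrt(25517862.5038) = 5051.52 m/s

5051.52


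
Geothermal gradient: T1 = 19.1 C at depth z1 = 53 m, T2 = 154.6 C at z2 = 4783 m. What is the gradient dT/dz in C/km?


dT = 154.6 - 19.1 = 135.5 C
dz = 4783 - 53 = 4730 m
gradient = dT/dz * 1000 = 135.5/4730 * 1000 = 28.6469 C/km

28.6469


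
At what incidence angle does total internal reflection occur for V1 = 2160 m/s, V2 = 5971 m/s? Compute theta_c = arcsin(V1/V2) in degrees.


V1/V2 = 2160/5971 = 0.361748
theta_c = arcsin(0.361748) = 21.2076 degrees

21.2076


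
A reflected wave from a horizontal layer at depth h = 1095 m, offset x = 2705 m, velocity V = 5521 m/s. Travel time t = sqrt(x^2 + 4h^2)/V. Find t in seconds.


x^2 + 4h^2 = 2705^2 + 4*1095^2 = 7317025 + 4796100 = 12113125
sqrt(12113125) = 3480.3915
t = 3480.3915 / 5521 = 0.6304 s

0.6304


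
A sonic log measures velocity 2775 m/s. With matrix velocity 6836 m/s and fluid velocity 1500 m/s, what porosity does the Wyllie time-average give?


1/V - 1/Vm = 1/2775 - 1/6836 = 0.00021408
1/Vf - 1/Vm = 1/1500 - 1/6836 = 0.00052038
phi = 0.00021408 / 0.00052038 = 0.4114

0.4114


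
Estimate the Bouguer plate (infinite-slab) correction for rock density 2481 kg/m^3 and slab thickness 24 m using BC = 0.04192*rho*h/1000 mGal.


BC = 0.04192 * rho * h / 1000
= 0.04192 * 2481 * 24 / 1000
= 2.4961 mGal

2.4961


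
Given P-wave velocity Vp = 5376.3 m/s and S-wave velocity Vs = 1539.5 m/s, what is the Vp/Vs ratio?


Vp/Vs = 5376.3 / 1539.5
= 3.4922

3.4922


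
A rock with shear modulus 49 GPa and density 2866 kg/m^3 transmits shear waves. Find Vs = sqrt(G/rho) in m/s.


Convert G to Pa: G = 49e9 Pa
Compute G/rho = 49e9 / 2866 = 17096999.3022
Vs = sqrt(17096999.3022) = 4134.85 m/s

4134.85


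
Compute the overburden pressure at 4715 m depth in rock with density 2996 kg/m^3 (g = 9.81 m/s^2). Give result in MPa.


P = rho * g * z / 1e6
= 2996 * 9.81 * 4715 / 1e6
= 138577433.4 / 1e6
= 138.5774 MPa

138.5774


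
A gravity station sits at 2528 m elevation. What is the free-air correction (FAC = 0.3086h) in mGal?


FAC = 0.3086 * h
= 0.3086 * 2528
= 780.1408 mGal

780.1408


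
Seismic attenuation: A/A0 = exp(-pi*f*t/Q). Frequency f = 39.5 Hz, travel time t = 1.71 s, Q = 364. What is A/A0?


pi*f*t/Q = pi*39.5*1.71/364 = 0.582964
A/A0 = exp(-0.582964) = 0.558241

0.558241


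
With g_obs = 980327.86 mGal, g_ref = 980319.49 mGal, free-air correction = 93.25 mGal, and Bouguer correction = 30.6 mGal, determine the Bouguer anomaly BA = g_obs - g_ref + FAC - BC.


BA = g_obs - g_ref + FAC - BC
= 980327.86 - 980319.49 + 93.25 - 30.6
= 71.02 mGal

71.02


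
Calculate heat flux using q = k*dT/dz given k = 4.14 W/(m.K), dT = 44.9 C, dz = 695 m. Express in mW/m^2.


q = k * dT / dz * 1000
= 4.14 * 44.9 / 695 * 1000
= 0.267462 * 1000
= 267.4619 mW/m^2

267.4619


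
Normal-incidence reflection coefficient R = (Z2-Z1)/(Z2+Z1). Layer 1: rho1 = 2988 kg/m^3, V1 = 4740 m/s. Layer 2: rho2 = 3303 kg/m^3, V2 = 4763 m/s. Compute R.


Z1 = 2988 * 4740 = 14163120
Z2 = 3303 * 4763 = 15732189
R = (15732189 - 14163120) / (15732189 + 14163120) = 1569069 / 29895309 = 0.0525

0.0525


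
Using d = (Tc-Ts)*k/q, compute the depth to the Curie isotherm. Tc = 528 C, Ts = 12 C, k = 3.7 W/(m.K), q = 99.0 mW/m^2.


T_Curie - T_surf = 528 - 12 = 516 C
Convert q to W/m^2: 99.0 mW/m^2 = 0.099 W/m^2
d = 516 * 3.7 / 0.099 = 19284.85 m

19284.85
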